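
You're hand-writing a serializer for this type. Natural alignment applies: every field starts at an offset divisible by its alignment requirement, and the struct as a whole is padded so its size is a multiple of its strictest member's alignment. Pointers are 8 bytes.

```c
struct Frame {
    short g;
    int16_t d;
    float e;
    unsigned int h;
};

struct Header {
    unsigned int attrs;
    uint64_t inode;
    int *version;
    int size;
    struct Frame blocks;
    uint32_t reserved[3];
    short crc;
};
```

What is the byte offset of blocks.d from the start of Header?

Frame: @0: g [2B, align 2] → 2; @2: d [2B, align 2] → 4; @4: e [4B, align 4] → 8; @8: h [4B, align 4] → 12; size 12, align 4
@0: attrs [4B, align 4] → 4
+4 pad (align 8)
@8: inode [8B, align 8] → 16
@16: version [8B, align 8] → 24
@24: size [4B, align 4] → 28
@28: blocks [12B, align 4] → 40
within Frame: d at 2
28 + 2 = 30

30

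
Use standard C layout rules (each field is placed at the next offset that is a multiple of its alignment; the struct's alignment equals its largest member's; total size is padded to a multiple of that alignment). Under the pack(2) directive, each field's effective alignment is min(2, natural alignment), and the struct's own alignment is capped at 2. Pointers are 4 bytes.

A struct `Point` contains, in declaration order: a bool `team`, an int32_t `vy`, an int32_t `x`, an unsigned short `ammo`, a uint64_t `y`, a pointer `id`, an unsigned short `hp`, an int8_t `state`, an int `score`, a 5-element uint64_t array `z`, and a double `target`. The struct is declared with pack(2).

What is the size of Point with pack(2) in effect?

0..1  team  (1B, 1-aligned)
1..2  -- padding (1B)
2..6  vy  (4B, 2-aligned)
6..10  x  (4B, 2-aligned)
10..12  ammo  (2B, 2-aligned)
12..20  y  (8B, 2-aligned)
20..24  id  (4B, 2-aligned)
24..26  hp  (2B, 2-aligned)
26..27  state  (1B, 1-aligned)
27..28  -- padding (1B)
28..32  score  (4B, 2-aligned)
32..72  z  (40B, 2-aligned)
72..80  target  (8B, 2-aligned)
sizeof = 80, alignof = 2

80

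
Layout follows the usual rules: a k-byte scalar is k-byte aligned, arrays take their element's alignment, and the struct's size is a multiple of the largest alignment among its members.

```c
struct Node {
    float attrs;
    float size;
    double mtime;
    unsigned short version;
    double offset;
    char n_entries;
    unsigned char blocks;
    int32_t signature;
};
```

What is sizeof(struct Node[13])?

attrs at 0 (size 4, align 4) → ends 4
size at 4 (size 4, align 4) → ends 8
mtime at 8 (size 8, align 8) → ends 16
version at 16 (size 2, align 2) → ends 18
pad 6 to align 8 for offset
offset at 24 (size 8, align 8) → ends 32
n_entries at 32 (size 1, align 1) → ends 33
blocks at 33 (size 1, align 1) → ends 34
pad 2 to align 4 for signature
signature at 36 (size 4, align 4) → ends 40
total 40 bytes, alignment 8
array of 13: 13 × 40 = 520

520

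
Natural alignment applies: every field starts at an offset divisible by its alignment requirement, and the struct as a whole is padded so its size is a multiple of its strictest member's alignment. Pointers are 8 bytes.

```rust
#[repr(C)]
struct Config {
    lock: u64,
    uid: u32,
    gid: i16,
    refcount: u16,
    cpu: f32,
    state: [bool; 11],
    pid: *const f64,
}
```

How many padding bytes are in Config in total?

1

lock at 0 (size 8, align 8) → ends 8
uid at 8 (size 4, align 4) → ends 12
gid at 12 (size 2, align 2) → ends 14
refcount at 14 (size 2, align 2) → ends 16
cpu at 16 (size 4, align 4) → ends 20
state at 20 (size 11, align 1) → ends 31
pad 1 to align 8 for pid
pid at 32 (size 8, align 8) → ends 40
total 40 bytes, alignment 8
data bytes 39, size 40 → padding 1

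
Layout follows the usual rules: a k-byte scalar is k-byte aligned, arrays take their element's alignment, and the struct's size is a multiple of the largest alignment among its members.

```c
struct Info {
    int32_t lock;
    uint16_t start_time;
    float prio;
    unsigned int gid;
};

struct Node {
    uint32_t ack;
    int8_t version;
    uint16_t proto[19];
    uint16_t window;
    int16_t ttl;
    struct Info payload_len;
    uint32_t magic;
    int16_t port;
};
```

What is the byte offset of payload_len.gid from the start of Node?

60

Info: 0..4  lock  (4B, 4-aligned); 4..6  start_time  (2B, 2-aligned); 6..8  -- padding (2B); 8..12  prio  (4B, 4-aligned); 12..16  gid  (4B, 4-aligned); sizeof = 16, alignof = 4
0..4  ack  (4B, 4-aligned)
4..5  version  (1B, 1-aligned)
5..6  -- padding (1B)
6..44  proto  (38B, 2-aligned)
44..46  window  (2B, 2-aligned)
46..48  ttl  (2B, 2-aligned)
48..64  payload_len  (16B, 4-aligned)
within Info: gid at 12
48 + 12 = 60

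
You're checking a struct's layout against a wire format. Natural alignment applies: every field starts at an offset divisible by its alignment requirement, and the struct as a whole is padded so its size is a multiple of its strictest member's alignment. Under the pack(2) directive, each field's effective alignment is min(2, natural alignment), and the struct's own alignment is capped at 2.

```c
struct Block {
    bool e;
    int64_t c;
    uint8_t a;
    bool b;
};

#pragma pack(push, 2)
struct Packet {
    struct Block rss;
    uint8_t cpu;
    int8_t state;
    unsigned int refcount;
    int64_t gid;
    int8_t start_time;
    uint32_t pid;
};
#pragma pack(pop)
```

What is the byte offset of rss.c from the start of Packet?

Block: @0: e [1B, align 1] → 1; +7 pad (align 8); @8: c [8B, align 8] → 16; @16: a [1B, align 1] → 17; @17: b [1B, align 1] → 18; +6 tail pad (align 8); size 24, align 8
@0: rss [24B, align 2] → 24
within Block: c at 8
0 + 8 = 8

8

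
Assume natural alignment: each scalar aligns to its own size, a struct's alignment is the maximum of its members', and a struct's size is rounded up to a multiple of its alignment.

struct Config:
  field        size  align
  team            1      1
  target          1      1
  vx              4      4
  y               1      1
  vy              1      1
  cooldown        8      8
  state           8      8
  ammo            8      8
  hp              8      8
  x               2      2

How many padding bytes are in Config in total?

team at 0 (size 1, align 1) → ends 1
target at 1 (size 1, align 1) → ends 2
pad 2 to align 4 for vx
vx at 4 (size 4, align 4) → ends 8
y at 8 (size 1, align 1) → ends 9
vy at 9 (size 1, align 1) → ends 10
pad 6 to align 8 for cooldown
cooldown at 16 (size 8, align 8) → ends 24
state at 24 (size 8, align 8) → ends 32
ammo at 32 (size 8, align 8) → ends 40
hp at 40 (size 8, align 8) → ends 48
x at 48 (size 2, align 2) → ends 50
tail pad 6 to reach multiple of 8
total 56 bytes, alignment 8
data bytes 42, size 56 → padding 14

14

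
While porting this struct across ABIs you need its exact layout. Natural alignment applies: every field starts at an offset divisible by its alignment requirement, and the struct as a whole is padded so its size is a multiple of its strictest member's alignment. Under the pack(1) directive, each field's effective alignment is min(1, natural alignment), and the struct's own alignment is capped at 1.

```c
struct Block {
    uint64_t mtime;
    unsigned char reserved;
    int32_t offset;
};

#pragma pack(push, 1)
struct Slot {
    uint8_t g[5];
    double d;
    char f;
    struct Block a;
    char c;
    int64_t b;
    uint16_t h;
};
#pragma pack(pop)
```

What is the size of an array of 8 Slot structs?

Block: @0: mtime [8B, align 8] → 8; @8: reserved [1B, align 1] → 9; +3 pad (align 4); @12: offset [4B, align 4] → 16; size 16, align 8
@0: g [5B, align 1] → 5
@5: d [8B, align 1] → 13
@13: f [1B, align 1] → 14
@14: a [16B, align 1] → 30
@30: c [1B, align 1] → 31
@31: b [8B, align 1] → 39
@39: h [2B, align 1] → 41
size 41, align 1
array of 8: 8 × 41 = 328

328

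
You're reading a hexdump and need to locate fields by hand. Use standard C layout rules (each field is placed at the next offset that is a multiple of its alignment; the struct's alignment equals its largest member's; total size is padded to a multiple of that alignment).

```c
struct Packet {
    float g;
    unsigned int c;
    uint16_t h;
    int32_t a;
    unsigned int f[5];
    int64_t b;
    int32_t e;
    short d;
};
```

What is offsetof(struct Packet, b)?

40

g at 0 (size 4, align 4) → ends 4
c at 4 (size 4, align 4) → ends 8
h at 8 (size 2, align 2) → ends 10
pad 2 to align 4 for a
a at 12 (size 4, align 4) → ends 16
f at 16 (size 20, align 4) → ends 36
pad 4 to align 8 for b
b at 40 (size 8, align 8) → ends 48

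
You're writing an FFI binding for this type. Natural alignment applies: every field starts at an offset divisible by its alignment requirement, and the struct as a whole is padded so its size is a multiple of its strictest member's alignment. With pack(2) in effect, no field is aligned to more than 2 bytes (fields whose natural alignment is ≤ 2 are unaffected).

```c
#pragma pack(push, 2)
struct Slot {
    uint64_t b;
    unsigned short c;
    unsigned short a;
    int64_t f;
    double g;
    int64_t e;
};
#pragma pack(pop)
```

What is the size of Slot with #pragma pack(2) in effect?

36

0..8  b  (8B, 2-aligned)
8..10  c  (2B, 2-aligned)
10..12  a  (2B, 2-aligned)
12..20  f  (8B, 2-aligned)
20..28  g  (8B, 2-aligned)
28..36  e  (8B, 2-aligned)
sizeof = 36, alignof = 2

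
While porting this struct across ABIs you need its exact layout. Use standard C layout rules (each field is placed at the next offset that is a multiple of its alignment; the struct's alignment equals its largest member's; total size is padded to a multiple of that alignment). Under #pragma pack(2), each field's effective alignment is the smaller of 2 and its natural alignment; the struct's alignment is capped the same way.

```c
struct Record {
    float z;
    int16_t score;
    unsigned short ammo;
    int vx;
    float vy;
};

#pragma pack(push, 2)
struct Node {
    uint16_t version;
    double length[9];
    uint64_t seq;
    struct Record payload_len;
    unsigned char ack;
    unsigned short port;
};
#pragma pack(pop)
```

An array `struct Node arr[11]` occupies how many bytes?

1122

Record: z at 0 (size 4, align 4) → ends 4; score at 4 (size 2, align 2) → ends 6; ammo at 6 (size 2, align 2) → ends 8; vx at 8 (size 4, align 4) → ends 12; vy at 12 (size 4, align 4) → ends 16; total 16 bytes, alignment 4
version at 0 (size 2, align 2) → ends 2
length at 2 (size 72, align 2) → ends 74
seq at 74 (size 8, align 2) → ends 82
payload_len at 82 (size 16, align 2) → ends 98
ack at 98 (size 1, align 1) → ends 99
pad 1 to align 2 for port
port at 100 (size 2, align 2) → ends 102
total 102 bytes, alignment 2
array of 11: 11 × 102 = 1122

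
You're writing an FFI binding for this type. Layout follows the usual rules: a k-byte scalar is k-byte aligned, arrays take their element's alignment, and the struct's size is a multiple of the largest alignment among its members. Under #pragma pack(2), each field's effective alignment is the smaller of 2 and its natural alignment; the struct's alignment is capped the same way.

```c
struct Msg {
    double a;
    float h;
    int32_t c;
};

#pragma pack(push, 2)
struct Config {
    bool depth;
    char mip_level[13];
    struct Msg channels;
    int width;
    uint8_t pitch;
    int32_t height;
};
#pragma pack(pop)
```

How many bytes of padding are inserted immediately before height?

Msg: a at 0 (size 8, align 8) → ends 8; h at 8 (size 4, align 4) → ends 12; c at 12 (size 4, align 4) → ends 16; total 16 bytes, alignment 8
depth at 0 (size 1, align 1) → ends 1
mip_level at 1 (size 13, align 1) → ends 14
channels at 14 (size 16, align 2) → ends 30
width at 30 (size 4, align 2) → ends 34
pitch at 34 (size 1, align 1) → ends 35
pad 1 to align 2 for height
height at 36 (size 4, align 2) → ends 40

1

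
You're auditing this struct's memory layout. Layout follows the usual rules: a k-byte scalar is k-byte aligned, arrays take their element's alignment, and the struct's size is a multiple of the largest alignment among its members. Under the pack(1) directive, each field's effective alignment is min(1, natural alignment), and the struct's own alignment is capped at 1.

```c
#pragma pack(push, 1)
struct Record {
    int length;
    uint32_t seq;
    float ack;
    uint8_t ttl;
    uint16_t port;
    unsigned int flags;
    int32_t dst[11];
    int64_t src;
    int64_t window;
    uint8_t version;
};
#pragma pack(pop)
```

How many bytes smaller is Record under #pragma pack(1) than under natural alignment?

8

natural layout:
  @0: length [4B, align 4] → 4
  @4: seq [4B, align 4] → 8
  @8: ack [4B, align 4] → 12
  @12: ttl [1B, align 1] → 13
  +1 pad (align 2)
  @14: port [2B, align 2] → 16
  @16: flags [4B, align 4] → 20
  @20: dst [44B, align 4] → 64
  @64: src [8B, align 8] → 72
  @72: window [8B, align 8] → 80
  @80: version [1B, align 1] → 81
  +7 tail pad (align 8)
  size 88, align 8
packed(1) layout:
  @0: length [4B, align 1] → 4
  @4: seq [4B, align 1] → 8
  @8: ack [4B, align 1] → 12
  @12: ttl [1B, align 1] → 13
  @13: port [2B, align 1] → 15
  @15: flags [4B, align 1] → 19
  @19: dst [44B, align 1] → 63
  @63: src [8B, align 1] → 71
  @71: window [8B, align 1] → 79
  @79: version [1B, align 1] → 80
  size 80, align 1
88 − 80 = 8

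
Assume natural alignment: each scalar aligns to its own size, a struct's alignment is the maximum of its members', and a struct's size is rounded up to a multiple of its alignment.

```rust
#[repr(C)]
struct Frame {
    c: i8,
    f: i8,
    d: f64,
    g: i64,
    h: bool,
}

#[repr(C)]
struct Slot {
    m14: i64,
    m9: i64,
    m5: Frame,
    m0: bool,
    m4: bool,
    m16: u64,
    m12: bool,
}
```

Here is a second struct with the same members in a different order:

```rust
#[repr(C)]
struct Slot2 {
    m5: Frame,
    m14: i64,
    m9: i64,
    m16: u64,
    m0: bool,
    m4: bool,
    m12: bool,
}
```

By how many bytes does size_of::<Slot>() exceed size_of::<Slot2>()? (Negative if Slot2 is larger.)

8

Frame: @0: c [1B, align 1] → 1; @1: f [1B, align 1] → 2; +6 pad (align 8); @8: d [8B, align 8] → 16; @16: g [8B, align 8] → 24; @24: h [1B, align 1] → 25; +7 tail pad (align 8); size 32, align 8
@0: m14 [8B, align 8] → 8
@8: m9 [8B, align 8] → 16
@16: m5 [32B, align 8] → 48
@48: m0 [1B, align 1] → 49
@49: m4 [1B, align 1] → 50
+6 pad (align 8)
@56: m16 [8B, align 8] → 64
@64: m12 [1B, align 1] → 65
+7 tail pad (align 8)
size 72, align 8
— Slot2 —
@0: m5 [32B, align 8] → 32
@32: m14 [8B, align 8] → 40
@40: m9 [8B, align 8] → 48
@48: m16 [8B, align 8] → 56
@56: m0 [1B, align 1] → 57
@57: m4 [1B, align 1] → 58
@58: m12 [1B, align 1] → 59
+5 tail pad (align 8)
size 64, align 8
72 − 64 = 8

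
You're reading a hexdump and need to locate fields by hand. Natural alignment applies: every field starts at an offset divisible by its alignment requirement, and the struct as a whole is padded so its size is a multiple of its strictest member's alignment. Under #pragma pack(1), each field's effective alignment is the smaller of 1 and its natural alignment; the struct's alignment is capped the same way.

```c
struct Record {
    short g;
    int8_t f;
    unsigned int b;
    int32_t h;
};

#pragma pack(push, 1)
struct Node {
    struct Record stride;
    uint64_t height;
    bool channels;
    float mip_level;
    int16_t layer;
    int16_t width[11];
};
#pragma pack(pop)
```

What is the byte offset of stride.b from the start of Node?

Record: 0..2  g  (2B, 2-aligned); 2..3  f  (1B, 1-aligned); 3..4  -- padding (1B); 4..8  b  (4B, 4-aligned); 8..12  h  (4B, 4-aligned); sizeof = 12, alignof = 4
0..12  stride  (12B, 1-aligned)
within Record: b at 4
0 + 4 = 4

4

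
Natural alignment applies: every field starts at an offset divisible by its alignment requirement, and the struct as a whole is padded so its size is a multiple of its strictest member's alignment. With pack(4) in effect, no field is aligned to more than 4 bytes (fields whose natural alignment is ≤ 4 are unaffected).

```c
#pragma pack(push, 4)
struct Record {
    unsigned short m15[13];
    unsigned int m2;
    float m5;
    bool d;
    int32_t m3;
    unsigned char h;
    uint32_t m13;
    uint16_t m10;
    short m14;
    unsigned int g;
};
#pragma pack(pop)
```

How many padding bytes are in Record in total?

8

0..26  m15  (26B, 2-aligned)
26..28  -- padding (2B)
28..32  m2  (4B, 4-aligned)
32..36  m5  (4B, 4-aligned)
36..37  d  (1B, 1-aligned)
37..40  -- padding (3B)
40..44  m3  (4B, 4-aligned)
44..45  h  (1B, 1-aligned)
45..48  -- padding (3B)
48..52  m13  (4B, 4-aligned)
52..54  m10  (2B, 2-aligned)
54..56  m14  (2B, 2-aligned)
56..60  g  (4B, 4-aligned)
sizeof = 60, alignof = 4
data bytes 52, size 60 → padding 8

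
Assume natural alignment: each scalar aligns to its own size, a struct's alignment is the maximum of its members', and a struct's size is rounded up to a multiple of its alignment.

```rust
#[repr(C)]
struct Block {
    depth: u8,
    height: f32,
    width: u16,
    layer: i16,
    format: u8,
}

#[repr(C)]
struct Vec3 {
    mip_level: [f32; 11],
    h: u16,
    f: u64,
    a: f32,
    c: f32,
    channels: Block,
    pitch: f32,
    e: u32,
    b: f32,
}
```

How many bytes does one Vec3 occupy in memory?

96

Block: 0..1  depth  (1B, 1-aligned); 1..4  -- padding (3B); 4..8  height  (4B, 4-aligned); 8..10  width  (2B, 2-aligned); 10..12  layer  (2B, 2-aligned); 12..13  format  (1B, 1-aligned); 13..16  -- tail padding (3B); sizeof = 16, alignof = 4
0..44  mip_level  (44B, 4-aligned)
44..46  h  (2B, 2-aligned)
46..48  -- padding (2B)
48..56  f  (8B, 8-aligned)
56..60  a  (4B, 4-aligned)
60..64  c  (4B, 4-aligned)
64..80  channels  (16B, 4-aligned)
80..84  pitch  (4B, 4-aligned)
84..88  e  (4B, 4-aligned)
88..92  b  (4B, 4-aligned)
92..96  -- tail padding (4B)
sizeof = 96, alignof = 8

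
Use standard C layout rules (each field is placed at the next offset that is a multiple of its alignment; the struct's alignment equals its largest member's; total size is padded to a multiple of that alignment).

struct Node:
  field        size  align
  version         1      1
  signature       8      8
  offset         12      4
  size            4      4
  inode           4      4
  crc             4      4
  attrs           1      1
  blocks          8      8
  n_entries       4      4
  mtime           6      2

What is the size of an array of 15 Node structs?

version at 0 (size 1, align 1) → ends 1
pad 7 to align 8 for signature
signature at 8 (size 8, align 8) → ends 16
offset at 16 (size 12, align 4) → ends 28
size at 28 (size 4, align 4) → ends 32
inode at 32 (size 4, align 4) → ends 36
crc at 36 (size 4, align 4) → ends 40
attrs at 40 (size 1, align 1) → ends 41
pad 7 to align 8 for blocks
blocks at 48 (size 8, align 8) → ends 56
n_entries at 56 (size 4, align 4) → ends 60
mtime at 60 (size 6, align 2) → ends 66
tail pad 6 to reach multiple of 8
total 72 bytes, alignment 8
array of 15: 15 × 72 = 1080

1080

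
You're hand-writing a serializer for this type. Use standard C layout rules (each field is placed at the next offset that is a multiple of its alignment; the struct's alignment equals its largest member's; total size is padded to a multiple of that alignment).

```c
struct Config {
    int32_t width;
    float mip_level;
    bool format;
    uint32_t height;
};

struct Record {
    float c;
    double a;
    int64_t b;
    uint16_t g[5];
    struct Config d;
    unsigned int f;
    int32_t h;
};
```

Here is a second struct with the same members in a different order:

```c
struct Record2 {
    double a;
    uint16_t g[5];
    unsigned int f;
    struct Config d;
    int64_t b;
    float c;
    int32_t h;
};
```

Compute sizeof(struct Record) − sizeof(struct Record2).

8

Config: @0: width [4B, align 4] → 4; @4: mip_level [4B, align 4] → 8; @8: format [1B, align 1] → 9; +3 pad (align 4); @12: height [4B, align 4] → 16; size 16, align 4
@0: c [4B, align 4] → 4
+4 pad (align 8)
@8: a [8B, align 8] → 16
@16: b [8B, align 8] → 24
@24: g [10B, align 2] → 34
+2 pad (align 4)
@36: d [16B, align 4] → 52
@52: f [4B, align 4] → 56
@56: h [4B, align 4] → 60
+4 tail pad (align 8)
size 64, align 8
— Record2 —
@0: a [8B, align 8] → 8
@8: g [10B, align 2] → 18
+2 pad (align 4)
@20: f [4B, align 4] → 24
@24: d [16B, align 4] → 40
@40: b [8B, align 8] → 48
@48: c [4B, align 4] → 52
@52: h [4B, align 4] → 56
size 56, align 8
64 − 56 = 8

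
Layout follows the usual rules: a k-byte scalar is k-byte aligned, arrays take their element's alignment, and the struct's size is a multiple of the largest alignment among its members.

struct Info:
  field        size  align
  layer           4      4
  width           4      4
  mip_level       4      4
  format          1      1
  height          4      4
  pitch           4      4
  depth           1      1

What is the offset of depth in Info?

layer at 0 (size 4, align 4) → ends 4
width at 4 (size 4, align 4) → ends 8
mip_level at 8 (size 4, align 4) → ends 12
format at 12 (size 1, align 1) → ends 13
pad 3 to align 4 for height
height at 16 (size 4, align 4) → ends 20
pitch at 20 (size 4, align 4) → ends 24
depth at 24 (size 1, align 1) → ends 25

24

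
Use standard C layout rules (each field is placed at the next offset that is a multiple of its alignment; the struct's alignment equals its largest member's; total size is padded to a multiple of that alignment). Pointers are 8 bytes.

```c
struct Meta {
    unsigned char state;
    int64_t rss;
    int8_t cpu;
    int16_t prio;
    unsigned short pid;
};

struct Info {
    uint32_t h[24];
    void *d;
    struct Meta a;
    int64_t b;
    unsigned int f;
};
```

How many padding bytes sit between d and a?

Meta: state at 0 (size 1, align 1) → ends 1; pad 7 to align 8 for rss; rss at 8 (size 8, align 8) → ends 16; cpu at 16 (size 1, align 1) → ends 17; pad 1 to align 2 for prio; prio at 18 (size 2, align 2) → ends 20; pid at 20 (size 2, align 2) → ends 22; tail pad 2 to reach multiple of 8; total 24 bytes, alignment 8
h at 0 (size 96, align 4) → ends 96
d at 96 (size 8, align 8) → ends 104
a at 104 (size 24, align 8) → ends 128

0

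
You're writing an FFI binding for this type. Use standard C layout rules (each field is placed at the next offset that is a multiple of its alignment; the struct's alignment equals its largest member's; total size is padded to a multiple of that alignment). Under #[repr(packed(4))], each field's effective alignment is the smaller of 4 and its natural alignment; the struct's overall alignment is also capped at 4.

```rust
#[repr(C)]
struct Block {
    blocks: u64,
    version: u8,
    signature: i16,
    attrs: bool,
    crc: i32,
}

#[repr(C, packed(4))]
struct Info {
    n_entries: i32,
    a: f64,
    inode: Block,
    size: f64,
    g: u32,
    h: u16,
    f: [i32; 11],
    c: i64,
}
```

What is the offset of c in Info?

96

Block: blocks at 0 (size 8, align 8) → ends 8; version at 8 (size 1, align 1) → ends 9; pad 1 to align 2 for signature; signature at 10 (size 2, align 2) → ends 12; attrs at 12 (size 1, align 1) → ends 13; pad 3 to align 4 for crc; crc at 16 (size 4, align 4) → ends 20; tail pad 4 to reach multiple of 8; total 24 bytes, alignment 8
n_entries at 0 (size 4, align 4) → ends 4
a at 4 (size 8, align 4) → ends 12
inode at 12 (size 24, align 4) → ends 36
size at 36 (size 8, align 4) → ends 44
g at 44 (size 4, align 4) → ends 48
h at 48 (size 2, align 2) → ends 50
pad 2 to align 4 for f
f at 52 (size 44, align 4) → ends 96
c at 96 (size 8, align 4) → ends 104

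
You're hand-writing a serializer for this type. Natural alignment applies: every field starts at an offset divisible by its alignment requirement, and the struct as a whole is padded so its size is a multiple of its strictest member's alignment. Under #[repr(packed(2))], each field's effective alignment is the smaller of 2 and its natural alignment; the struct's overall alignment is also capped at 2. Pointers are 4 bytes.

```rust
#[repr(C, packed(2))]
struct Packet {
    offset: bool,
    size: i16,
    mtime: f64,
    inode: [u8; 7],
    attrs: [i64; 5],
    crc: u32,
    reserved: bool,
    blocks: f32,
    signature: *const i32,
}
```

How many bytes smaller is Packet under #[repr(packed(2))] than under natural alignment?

6

natural layout:
  @0: offset [1B, align 1] → 1
  +1 pad (align 2)
  @2: size [2B, align 2] → 4
  +4 pad (align 8)
  @8: mtime [8B, align 8] → 16
  @16: inode [7B, align 1] → 23
  +1 pad (align 8)
  @24: attrs [40B, align 8] → 64
  @64: crc [4B, align 4] → 68
  @68: reserved [1B, align 1] → 69
  +3 pad (align 4)
  @72: blocks [4B, align 4] → 76
  @76: signature [4B, align 4] → 80
  size 80, align 8
packed(2) layout:
  @0: offset [1B, align 1] → 1
  +1 pad (align 2)
  @2: size [2B, align 2] → 4
  @4: mtime [8B, align 2] → 12
  @12: inode [7B, align 1] → 19
  +1 pad (align 2)
  @20: attrs [40B, align 2] → 60
  @60: crc [4B, align 2] → 64
  @64: reserved [1B, align 1] → 65
  +1 pad (align 2)
  @66: blocks [4B, align 2] → 70
  @70: signature [4B, align 2] → 74
  size 74, align 2
80 − 74 = 6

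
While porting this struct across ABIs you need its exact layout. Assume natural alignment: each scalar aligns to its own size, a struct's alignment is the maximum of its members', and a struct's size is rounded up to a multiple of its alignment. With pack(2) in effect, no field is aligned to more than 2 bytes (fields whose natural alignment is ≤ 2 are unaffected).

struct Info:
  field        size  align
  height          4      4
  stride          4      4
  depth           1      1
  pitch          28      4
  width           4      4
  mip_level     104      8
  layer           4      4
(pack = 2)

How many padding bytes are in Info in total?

1

height at 0 (size 4, align 2) → ends 4
stride at 4 (size 4, align 2) → ends 8
depth at 8 (size 1, align 1) → ends 9
pad 1 to align 2 for pitch
pitch at 10 (size 28, align 2) → ends 38
width at 38 (size 4, align 2) → ends 42
mip_level at 42 (size 104, align 2) → ends 146
layer at 146 (size 4, align 2) → ends 150
total 150 bytes, alignment 2
data bytes 149, size 150 → padding 1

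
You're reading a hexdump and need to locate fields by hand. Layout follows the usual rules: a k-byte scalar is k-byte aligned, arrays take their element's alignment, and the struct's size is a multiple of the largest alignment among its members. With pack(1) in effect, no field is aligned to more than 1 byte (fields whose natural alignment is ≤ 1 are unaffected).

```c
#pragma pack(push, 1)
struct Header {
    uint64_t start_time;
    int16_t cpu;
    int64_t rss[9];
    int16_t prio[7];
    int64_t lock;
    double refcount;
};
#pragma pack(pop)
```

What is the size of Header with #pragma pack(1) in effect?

start_time at 0 (size 8, align 1) → ends 8
cpu at 8 (size 2, align 1) → ends 10
rss at 10 (size 72, align 1) → ends 82
prio at 82 (size 14, align 1) → ends 96
lock at 96 (size 8, align 1) → ends 104
refcount at 104 (size 8, align 1) → ends 112
total 112 bytes, alignment 1

112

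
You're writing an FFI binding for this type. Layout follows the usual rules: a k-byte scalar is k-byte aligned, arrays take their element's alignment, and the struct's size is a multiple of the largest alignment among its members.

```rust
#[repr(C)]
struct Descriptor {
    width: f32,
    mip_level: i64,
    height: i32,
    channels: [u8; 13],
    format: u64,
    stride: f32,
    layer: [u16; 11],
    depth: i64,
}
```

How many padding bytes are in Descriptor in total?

17

width at 0 (size 4, align 4) → ends 4
pad 4 to align 8 for mip_level
mip_level at 8 (size 8, align 8) → ends 16
height at 16 (size 4, align 4) → ends 20
channels at 20 (size 13, align 1) → ends 33
pad 7 to align 8 for format
format at 40 (size 8, align 8) → ends 48
stride at 48 (size 4, align 4) → ends 52
layer at 52 (size 22, align 2) → ends 74
pad 6 to align 8 for depth
depth at 80 (size 8, align 8) → ends 88
total 88 bytes, alignment 8
data bytes 71, size 88 → padding 17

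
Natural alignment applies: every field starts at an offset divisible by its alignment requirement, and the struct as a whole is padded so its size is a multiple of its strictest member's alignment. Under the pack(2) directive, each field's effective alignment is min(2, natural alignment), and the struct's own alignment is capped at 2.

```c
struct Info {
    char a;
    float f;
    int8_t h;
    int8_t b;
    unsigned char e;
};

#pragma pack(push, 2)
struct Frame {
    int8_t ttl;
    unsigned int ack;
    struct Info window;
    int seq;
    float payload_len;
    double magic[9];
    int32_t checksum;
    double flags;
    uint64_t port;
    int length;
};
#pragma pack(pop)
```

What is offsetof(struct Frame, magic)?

26

Info: 0..1  a  (1B, 1-aligned); 1..4  -- padding (3B); 4..8  f  (4B, 4-aligned); 8..9  h  (1B, 1-aligned); 9..10  b  (1B, 1-aligned); 10..11  e  (1B, 1-aligned); 11..12  -- tail padding (1B); sizeof = 12, alignof = 4
0..1  ttl  (1B, 1-aligned)
1..2  -- padding (1B)
2..6  ack  (4B, 2-aligned)
6..18  window  (12B, 2-aligned)
18..22  seq  (4B, 2-aligned)
22..26  payload_len  (4B, 2-aligned)
26..98  magic  (72B, 2-aligned)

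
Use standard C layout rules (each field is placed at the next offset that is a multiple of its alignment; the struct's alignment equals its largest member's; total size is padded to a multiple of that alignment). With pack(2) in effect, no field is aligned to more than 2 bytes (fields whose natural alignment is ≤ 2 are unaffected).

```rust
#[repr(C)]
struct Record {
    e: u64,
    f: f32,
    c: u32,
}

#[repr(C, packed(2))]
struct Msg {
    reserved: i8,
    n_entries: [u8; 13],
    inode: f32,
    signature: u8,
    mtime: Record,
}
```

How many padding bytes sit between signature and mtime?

1

Record: e at 0 (size 8, align 8) → ends 8; f at 8 (size 4, align 4) → ends 12; c at 12 (size 4, align 4) → ends 16; total 16 bytes, alignment 8
reserved at 0 (size 1, align 1) → ends 1
n_entries at 1 (size 13, align 1) → ends 14
inode at 14 (size 4, align 2) → ends 18
signature at 18 (size 1, align 1) → ends 19
pad 1 to align 2 for mtime
mtime at 20 (size 16, align 2) → ends 36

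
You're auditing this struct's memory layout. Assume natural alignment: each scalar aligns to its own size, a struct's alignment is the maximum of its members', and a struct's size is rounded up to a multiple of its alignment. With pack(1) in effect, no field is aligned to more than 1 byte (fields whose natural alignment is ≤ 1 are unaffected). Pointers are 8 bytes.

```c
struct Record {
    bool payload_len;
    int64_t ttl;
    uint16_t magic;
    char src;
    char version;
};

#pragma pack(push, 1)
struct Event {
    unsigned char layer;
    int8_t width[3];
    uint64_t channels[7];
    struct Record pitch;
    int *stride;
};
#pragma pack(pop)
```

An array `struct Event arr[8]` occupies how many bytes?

736

Record: @0: payload_len [1B, align 1] → 1; +7 pad (align 8); @8: ttl [8B, align 8] → 16; @16: magic [2B, align 2] → 18; @18: src [1B, align 1] → 19; @19: version [1B, align 1] → 20; +4 tail pad (align 8); size 24, align 8
@0: layer [1B, align 1] → 1
@1: width [3B, align 1] → 4
@4: channels [56B, align 1] → 60
@60: pitch [24B, align 1] → 84
@84: stride [8B, align 1] → 92
size 92, align 1
array of 8: 8 × 92 = 736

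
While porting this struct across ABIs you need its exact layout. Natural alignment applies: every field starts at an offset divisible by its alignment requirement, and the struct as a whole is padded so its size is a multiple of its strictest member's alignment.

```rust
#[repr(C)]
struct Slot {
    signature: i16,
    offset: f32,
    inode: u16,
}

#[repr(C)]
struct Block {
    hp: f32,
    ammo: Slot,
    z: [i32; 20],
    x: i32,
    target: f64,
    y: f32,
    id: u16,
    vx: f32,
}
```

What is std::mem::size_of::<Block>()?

128

Slot: signature at 0 (size 2, align 2) → ends 2; pad 2 to align 4 for offset; offset at 4 (size 4, align 4) → ends 8; inode at 8 (size 2, align 2) → ends 10; tail pad 2 to reach multiple of 4; total 12 bytes, alignment 4
hp at 0 (size 4, align 4) → ends 4
ammo at 4 (size 12, align 4) → ends 16
z at 16 (size 80, align 4) → ends 96
x at 96 (size 4, align 4) → ends 100
pad 4 to align 8 for target
target at 104 (size 8, align 8) → ends 112
y at 112 (size 4, align 4) → ends 116
id at 116 (size 2, align 2) → ends 118
pad 2 to align 4 for vx
vx at 120 (size 4, align 4) → ends 124
tail pad 4 to reach multiple of 8
total 128 bytes, alignment 8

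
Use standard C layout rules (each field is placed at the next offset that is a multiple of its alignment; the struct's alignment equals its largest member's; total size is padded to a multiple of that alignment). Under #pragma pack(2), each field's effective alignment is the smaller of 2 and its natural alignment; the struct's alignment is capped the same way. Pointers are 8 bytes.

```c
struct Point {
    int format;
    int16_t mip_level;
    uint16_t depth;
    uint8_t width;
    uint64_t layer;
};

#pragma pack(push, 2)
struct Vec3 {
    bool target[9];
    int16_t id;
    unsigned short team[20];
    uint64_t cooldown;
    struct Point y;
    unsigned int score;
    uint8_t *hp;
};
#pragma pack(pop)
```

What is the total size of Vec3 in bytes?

Point: @0: format [4B, align 4] → 4; @4: mip_level [2B, align 2] → 6; @6: depth [2B, align 2] → 8; @8: width [1B, align 1] → 9; +7 pad (align 8); @16: layer [8B, align 8] → 24; size 24, align 8
@0: target [9B, align 1] → 9
+1 pad (align 2)
@10: id [2B, align 2] → 12
@12: team [40B, align 2] → 52
@52: cooldown [8B, align 2] → 60
@60: y [24B, align 2] → 84
@84: score [4B, align 2] → 88
@88: hp [8B, align 2] → 96
size 96, align 2

96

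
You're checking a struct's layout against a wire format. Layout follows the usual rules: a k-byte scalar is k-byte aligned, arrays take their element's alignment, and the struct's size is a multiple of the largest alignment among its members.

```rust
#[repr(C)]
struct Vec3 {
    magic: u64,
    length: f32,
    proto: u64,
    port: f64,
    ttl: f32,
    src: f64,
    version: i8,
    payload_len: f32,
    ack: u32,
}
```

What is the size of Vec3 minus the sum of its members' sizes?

0..8  magic  (8B, 8-aligned)
8..12  length  (4B, 4-aligned)
12..16  -- padding (4B)
16..24  proto  (8B, 8-aligned)
24..32  port  (8B, 8-aligned)
32..36  ttl  (4B, 4-aligned)
36..40  -- padding (4B)
40..48  src  (8B, 8-aligned)
48..49  version  (1B, 1-aligned)
49..52  -- padding (3B)
52..56  payload_len  (4B, 4-aligned)
56..60  ack  (4B, 4-aligned)
60..64  -- tail padding (4B)
sizeof = 64, alignof = 8
data bytes 49, size 64 → padding 15

15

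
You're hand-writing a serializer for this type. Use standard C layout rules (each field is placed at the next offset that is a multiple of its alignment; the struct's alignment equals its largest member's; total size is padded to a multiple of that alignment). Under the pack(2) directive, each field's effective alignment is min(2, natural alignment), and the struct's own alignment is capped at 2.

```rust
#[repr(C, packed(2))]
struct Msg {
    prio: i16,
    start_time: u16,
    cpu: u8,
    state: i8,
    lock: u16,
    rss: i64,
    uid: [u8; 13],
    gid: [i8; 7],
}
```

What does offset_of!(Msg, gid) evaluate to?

@0: prio [2B, align 2] → 2
@2: start_time [2B, align 2] → 4
@4: cpu [1B, align 1] → 5
@5: state [1B, align 1] → 6
@6: lock [2B, align 2] → 8
@8: rss [8B, align 2] → 16
@16: uid [13B, align 1] → 29
@29: gid [7B, align 1] → 36

29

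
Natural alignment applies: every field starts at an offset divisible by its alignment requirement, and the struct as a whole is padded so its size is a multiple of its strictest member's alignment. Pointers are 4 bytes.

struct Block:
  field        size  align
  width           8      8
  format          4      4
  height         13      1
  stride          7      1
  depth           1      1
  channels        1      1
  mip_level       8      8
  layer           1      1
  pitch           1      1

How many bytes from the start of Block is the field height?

12

width at 0 (size 8, align 8) → ends 8
format at 8 (size 4, align 4) → ends 12
height at 12 (size 13, align 1) → ends 25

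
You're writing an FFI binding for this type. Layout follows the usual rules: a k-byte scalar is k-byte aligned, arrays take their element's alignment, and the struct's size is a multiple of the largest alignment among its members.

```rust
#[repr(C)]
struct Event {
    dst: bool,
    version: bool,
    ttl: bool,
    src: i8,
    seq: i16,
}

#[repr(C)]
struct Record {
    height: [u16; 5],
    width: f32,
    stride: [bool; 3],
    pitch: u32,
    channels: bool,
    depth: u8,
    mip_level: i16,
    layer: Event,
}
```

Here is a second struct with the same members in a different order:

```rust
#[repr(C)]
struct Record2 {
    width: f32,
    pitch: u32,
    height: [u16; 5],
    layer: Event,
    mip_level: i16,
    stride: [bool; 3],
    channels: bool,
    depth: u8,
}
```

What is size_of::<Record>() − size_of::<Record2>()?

4

Event: @0: dst [1B, align 1] → 1; @1: version [1B, align 1] → 2; @2: ttl [1B, align 1] → 3; @3: src [1B, align 1] → 4; @4: seq [2B, align 2] → 6; size 6, align 2
@0: height [10B, align 2] → 10
+2 pad (align 4)
@12: width [4B, align 4] → 16
@16: stride [3B, align 1] → 19
+1 pad (align 4)
@20: pitch [4B, align 4] → 24
@24: channels [1B, align 1] → 25
@25: depth [1B, align 1] → 26
@26: mip_level [2B, align 2] → 28
@28: layer [6B, align 2] → 34
+2 tail pad (align 4)
size 36, align 4
— Record2 —
@0: width [4B, align 4] → 4
@4: pitch [4B, align 4] → 8
@8: height [10B, align 2] → 18
@18: layer [6B, align 2] → 24
@24: mip_level [2B, align 2] → 26
@26: stride [3B, align 1] → 29
@29: channels [1B, align 1] → 30
@30: depth [1B, align 1] → 31
+1 tail pad (align 4)
size 32, align 4
36 − 32 = 4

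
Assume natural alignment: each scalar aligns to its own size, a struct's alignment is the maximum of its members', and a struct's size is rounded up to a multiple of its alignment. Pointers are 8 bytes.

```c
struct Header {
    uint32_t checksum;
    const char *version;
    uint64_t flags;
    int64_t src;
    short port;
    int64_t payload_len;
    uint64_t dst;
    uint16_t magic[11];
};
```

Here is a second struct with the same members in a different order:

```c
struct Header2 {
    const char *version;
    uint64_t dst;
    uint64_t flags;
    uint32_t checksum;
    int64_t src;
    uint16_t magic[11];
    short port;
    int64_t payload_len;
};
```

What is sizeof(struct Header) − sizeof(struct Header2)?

8

checksum at 0 (size 4, align 4) → ends 4
pad 4 to align 8 for version
version at 8 (size 8, align 8) → ends 16
flags at 16 (size 8, align 8) → ends 24
src at 24 (size 8, align 8) → ends 32
port at 32 (size 2, align 2) → ends 34
pad 6 to align 8 for payload_len
payload_len at 40 (size 8, align 8) → ends 48
dst at 48 (size 8, align 8) → ends 56
magic at 56 (size 22, align 2) → ends 78
tail pad 2 to reach multiple of 8
total 80 bytes, alignment 8
— Header2 —
version at 0 (size 8, align 8) → ends 8
dst at 8 (size 8, align 8) → ends 16
flags at 16 (size 8, align 8) → ends 24
checksum at 24 (size 4, align 4) → ends 28
pad 4 to align 8 for src
src at 32 (size 8, align 8) → ends 40
magic at 40 (size 22, align 2) → ends 62
port at 62 (size 2, align 2) → ends 64
payload_len at 64 (size 8, align 8) → ends 72
total 72 bytes, alignment 8
80 − 72 = 8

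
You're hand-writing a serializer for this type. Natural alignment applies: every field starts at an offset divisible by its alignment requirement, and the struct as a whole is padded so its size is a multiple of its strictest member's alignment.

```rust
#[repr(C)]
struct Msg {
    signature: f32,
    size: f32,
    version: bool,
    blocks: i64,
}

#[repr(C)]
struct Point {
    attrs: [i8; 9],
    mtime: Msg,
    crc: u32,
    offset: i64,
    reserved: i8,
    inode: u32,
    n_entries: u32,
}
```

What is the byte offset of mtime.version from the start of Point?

Msg: 0..4  signature  (4B, 4-aligned); 4..8  size  (4B, 4-aligned); 8..9  version  (1B, 1-aligned); 9..16  -- padding (7B); 16..24  blocks  (8B, 8-aligned); sizeof = 24, alignof = 8
0..9  attrs  (9B, 1-aligned)
9..16  -- padding (7B)
16..40  mtime  (24B, 8-aligned)
within Msg: version at 8
16 + 8 = 24

24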